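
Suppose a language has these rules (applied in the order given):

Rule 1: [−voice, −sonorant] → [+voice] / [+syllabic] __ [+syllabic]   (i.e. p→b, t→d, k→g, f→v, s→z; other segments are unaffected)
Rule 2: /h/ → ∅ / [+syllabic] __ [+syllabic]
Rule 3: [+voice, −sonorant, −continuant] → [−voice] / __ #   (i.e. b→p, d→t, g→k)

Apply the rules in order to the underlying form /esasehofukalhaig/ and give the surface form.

Rule 1 (intervocalic voicing): /s/ is a voiceless obstruent between vowels /e/ and /a/, so it voices to [z]. /s/ is a voiceless obstruent between vowels /a/ and /e/, so it voices to [z]. /f/ is a voiceless obstruent between vowels /o/ and /u/, so it voices to [v]. /k/ is a voiceless obstruent between vowels /u/ and /a/, so it voices to [g]. /esasehofukalhaig/ → ezazehovugalhaig.
Rule 2 (intervocalic h-deletion): /h/ occurs between vowels /e/ and /o/, so it deletes. /ezazehovugalhaig/ → ezazeovugalhaig.
Rule 3 (final devoicing): /g/ is a voiced stop in word-final position, so it devoices to [k]. /ezazeovugalhaig/ → ezazeovugalhaik.

ezazeovugalhaik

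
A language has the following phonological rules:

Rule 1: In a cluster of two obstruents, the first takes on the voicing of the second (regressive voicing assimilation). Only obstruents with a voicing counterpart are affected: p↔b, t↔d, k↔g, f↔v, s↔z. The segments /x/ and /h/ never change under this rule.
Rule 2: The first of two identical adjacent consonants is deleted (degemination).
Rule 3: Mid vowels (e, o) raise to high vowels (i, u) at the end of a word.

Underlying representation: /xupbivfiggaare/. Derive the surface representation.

xubifigaari

Rule 1 (regressive voicing assimilation): /p/ precedes the voiced obstruent /b/, so it voices to [b] by assimilation. /v/ precedes the voiceless obstruent /f/, so it devoices to [f] by assimilation. /xupbivfiggaare/ → xubbiffiggaare.
Rule 2 (degemination): /bb/ is a geminate; the first /b/ deletes. /ff/ is a geminate; the first /f/ deletes. /gg/ is a geminate; the first /g/ deletes. /xubbiffiggaare/ → xubifigaare.
Rule 3 (final vowel raising): /e/ is a mid vowel in word-final position, so it raises to [i]. /xubifigaare/ → xubifigaari.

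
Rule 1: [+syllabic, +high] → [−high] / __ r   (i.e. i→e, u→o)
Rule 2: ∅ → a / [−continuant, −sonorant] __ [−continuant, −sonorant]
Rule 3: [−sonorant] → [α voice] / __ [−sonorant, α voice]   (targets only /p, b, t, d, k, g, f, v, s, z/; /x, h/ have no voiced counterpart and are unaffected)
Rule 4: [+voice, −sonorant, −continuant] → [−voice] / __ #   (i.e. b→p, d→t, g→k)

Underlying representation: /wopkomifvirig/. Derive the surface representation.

wopakomivverik

Rule 1 (pre-rhotic lowering): /i/ is a high vowel immediately before /r/, so it lowers to [e]. /wopkomifvirig/ → wopkomifverig.
Rule 2 (stop-cluster a-epenthesis): /p/ and /k/ form a stop–stop cluster, so [a] is inserted between them. /wopkomifverig/ → wopakomifverig.
Rule 3 (regressive voicing assimilation): /f/ precedes the voiced obstruent /v/, so it voices to [v] by assimilation. /wopakomifverig/ → wopakomivverig.
Rule 4 (final devoicing): /g/ is a voiced stop in word-final position, so it devoices to [k]. /wopakomivverig/ → wopakomivverik.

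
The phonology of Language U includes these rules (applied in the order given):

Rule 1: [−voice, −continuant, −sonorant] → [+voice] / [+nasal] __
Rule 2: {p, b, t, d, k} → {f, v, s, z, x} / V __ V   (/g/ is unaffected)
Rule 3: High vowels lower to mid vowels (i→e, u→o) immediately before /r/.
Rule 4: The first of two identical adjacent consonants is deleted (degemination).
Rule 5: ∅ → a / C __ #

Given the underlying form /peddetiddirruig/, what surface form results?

Rule 1 (post-nasal voicing): no segment meets the environment; /peddetiddirruig/ is unchanged.
Rule 2 (intervocalic spirantization): /t/ is a stop between vowels /e/ and /i/, so it spirantizes to the fricative [s]. /peddetiddirruig/ → peddesiddirruig.
Rule 3 (pre-rhotic lowering): /i/ is a high vowel immediately before /r/, so it lowers to [e]. /peddesiddirruig/ → peddesidderruig.
Rule 4 (degemination): /dd/ is a geminate; the first /d/ deletes. /dd/ is a geminate; the first /d/ deletes. /rr/ is a geminate; the first /r/ deletes. /peddesidderruig/ → pedesideruig.
Rule 5 (final a-epenthesis): the form ends in the consonant /g/, so [a] is inserted word-finally. /pedesideruig/ → pedesideruiga.

pedesideruiga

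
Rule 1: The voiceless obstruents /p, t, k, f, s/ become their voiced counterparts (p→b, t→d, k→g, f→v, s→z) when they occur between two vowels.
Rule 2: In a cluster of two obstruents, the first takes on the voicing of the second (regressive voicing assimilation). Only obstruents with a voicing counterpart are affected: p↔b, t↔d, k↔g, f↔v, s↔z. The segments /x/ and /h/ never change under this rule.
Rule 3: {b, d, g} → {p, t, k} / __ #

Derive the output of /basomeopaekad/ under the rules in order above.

bazomeobaegat

Rule 1 (intervocalic voicing): /s/ is a voiceless obstruent between vowels /a/ and /o/, so it voices to [z]. /p/ is a voiceless obstruent between vowels /o/ and /a/, so it voices to [b]. /k/ is a voiceless obstruent between vowels /e/ and /a/, so it voices to [g]. /basomeopaekad/ → bazomeobaegad.
Rule 2 (regressive voicing assimilation): no segment meets the environment; /bazomeobaegad/ is unchanged.
Rule 3 (final devoicing): /d/ is a voiced stop in word-final position, so it devoices to [t]. /bazomeobaegad/ → bazomeobaegat.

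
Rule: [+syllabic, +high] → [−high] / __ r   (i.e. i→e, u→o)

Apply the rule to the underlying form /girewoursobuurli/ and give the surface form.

/i/ is a high vowel immediately before /r/, so it lowers to [e].
/u/ is a high vowel immediately before /r/, so it lowers to [o].
/u/ is a high vowel immediately before /r/, so it lowers to [o].
The other instances of /u/, /i/ do not occur in the required environment and remain unchanged.
Surface form: [gerewoorsobuorli].

gerewoorsobuorli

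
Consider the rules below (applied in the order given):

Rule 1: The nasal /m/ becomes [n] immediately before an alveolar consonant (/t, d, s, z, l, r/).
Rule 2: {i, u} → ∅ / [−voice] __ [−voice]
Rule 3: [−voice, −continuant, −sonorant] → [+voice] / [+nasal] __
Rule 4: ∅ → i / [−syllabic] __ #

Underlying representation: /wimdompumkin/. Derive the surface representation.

Rule 1 (nasal place assimilation): /m/ precedes the alveolar consonant /d/, so it assimilates in place to [n]. /wimdompumkin/ → windompumkin.
Rule 2 (high vowel syncope): no segment meets the environment; /windompumkin/ is unchanged.
Rule 3 (post-nasal voicing): /p/ is a voiceless stop immediately after the nasal /m/, so it voices to [b]. /k/ is a voiceless stop immediately after the nasal /m/, so it voices to [g]. /windompumkin/ → windombumgin.
Rule 4 (final i-epenthesis): the form ends in the consonant /n/, so [i] is inserted word-finally. /windombumgin/ → windombumgini.

windombumgini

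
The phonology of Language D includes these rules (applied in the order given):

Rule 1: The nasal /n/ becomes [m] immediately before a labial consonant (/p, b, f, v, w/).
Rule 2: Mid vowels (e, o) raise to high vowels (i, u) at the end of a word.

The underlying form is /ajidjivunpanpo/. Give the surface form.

Rule 1 (nasal place assimilation): /n/ precedes the labial consonant /p/, so it assimilates in place to [m]. /n/ precedes the labial consonant /p/, so it assimilates in place to [m]. /ajidjivunpanpo/ → ajidjivumpampo.
Rule 2 (final vowel raising): /o/ is a mid vowel in word-final position, so it raises to [u]. /ajidjivumpampo/ → ajidjivumpampu.

ajidjivumpampu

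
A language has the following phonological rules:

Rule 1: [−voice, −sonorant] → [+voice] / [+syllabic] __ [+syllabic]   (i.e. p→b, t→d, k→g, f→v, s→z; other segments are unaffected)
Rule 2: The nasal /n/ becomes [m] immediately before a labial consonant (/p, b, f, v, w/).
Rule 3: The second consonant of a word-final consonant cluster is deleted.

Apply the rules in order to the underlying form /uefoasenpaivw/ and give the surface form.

uevoazempaiv

Rule 1 (intervocalic voicing): /f/ is a voiceless obstruent between vowels /e/ and /o/, so it voices to [v]. /s/ is a voiceless obstruent between vowels /a/ and /e/, so it voices to [z]. /uefoasenpaivw/ → uevoazenpaivw.
Rule 2 (nasal place assimilation): /n/ precedes the labial consonant /p/, so it assimilates in place to [m]. /uevoazenpaivw/ → uevoazempaivw.
Rule 3 (final cluster simplification): /w/ is the second consonant of a word-final cluster /vw/, so it deletes. /uevoazempaivw/ → uevoazempaiv.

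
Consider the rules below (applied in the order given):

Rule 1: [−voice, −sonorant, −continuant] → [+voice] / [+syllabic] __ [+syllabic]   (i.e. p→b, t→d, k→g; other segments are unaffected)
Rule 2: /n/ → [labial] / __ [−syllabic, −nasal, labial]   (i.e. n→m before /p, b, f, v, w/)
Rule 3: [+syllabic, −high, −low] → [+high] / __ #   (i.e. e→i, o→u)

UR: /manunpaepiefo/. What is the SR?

manumpaebiefu

Rule 1 (intervocalic voicing): /p/ is a voiceless stop between vowels /e/ and /i/, so it voices to [b]. /manunpaepiefo/ → manunpaebiefo.
Rule 2 (nasal place assimilation): /n/ precedes the labial consonant /p/, so it assimilates in place to [m]. /manunpaebiefo/ → manumpaebiefo.
Rule 3 (final vowel raising): /o/ is a mid vowel in word-final position, so it raises to [u]. /manumpaebiefo/ → manumpaebiefu.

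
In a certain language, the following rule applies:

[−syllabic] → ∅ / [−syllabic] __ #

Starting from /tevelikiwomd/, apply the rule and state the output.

tevelikiwom

/d/ is the second consonant of a word-final cluster /md/, so it deletes.
The other instances of /t/, /v/, /l/, /k/, /w/, /m/ do not occur in the required environment and remain unchanged.
Surface form: [tevelikiwom].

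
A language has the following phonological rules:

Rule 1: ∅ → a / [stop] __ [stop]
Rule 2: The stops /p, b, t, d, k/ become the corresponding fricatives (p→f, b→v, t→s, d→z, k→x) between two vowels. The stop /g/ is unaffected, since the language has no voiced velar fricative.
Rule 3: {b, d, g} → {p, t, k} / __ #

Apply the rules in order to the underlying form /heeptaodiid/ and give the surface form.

Rule 1 (stop-cluster a-epenthesis): /p/ and /t/ form a stop–stop cluster, so [a] is inserted between them. /heeptaodiid/ → heepataodiid.
Rule 2 (intervocalic spirantization): /p/ is a stop between vowels /e/ and /a/, so it spirantizes to the fricative [f]. /t/ is a stop between vowels /a/ and /a/, so it spirantizes to the fricative [s]. /d/ is a stop between vowels /o/ and /i/, so it spirantizes to the fricative [z]. /heepataodiid/ → heefasaoziid.
Rule 3 (final devoicing): /d/ is a voiced stop in word-final position, so it devoices to [t]. /heefasaoziid/ → heefasaoziit.

heefasaoziit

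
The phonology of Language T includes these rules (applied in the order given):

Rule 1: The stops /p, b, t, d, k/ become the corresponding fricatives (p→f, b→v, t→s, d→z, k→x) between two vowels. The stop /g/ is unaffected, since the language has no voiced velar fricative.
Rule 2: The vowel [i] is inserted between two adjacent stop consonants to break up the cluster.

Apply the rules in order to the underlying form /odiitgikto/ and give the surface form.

oziitigikito

Rule 1 (intervocalic spirantization): /d/ is a stop between vowels /o/ and /i/, so it spirantizes to the fricative [z]. /odiitgikto/ → oziitgikto.
Rule 2 (stop-cluster i-epenthesis): /t/ and /g/ form a stop–stop cluster, so [i] is inserted between them. /k/ and /t/ form a stop–stop cluster, so [i] is inserted between them. /oziitgikto/ → oziitigikito.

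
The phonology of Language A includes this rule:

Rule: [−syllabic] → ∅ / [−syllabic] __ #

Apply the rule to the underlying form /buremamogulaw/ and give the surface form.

buremamogulaw

No segment of /buremamogulaw/ meets the structural description of the rule, so the form surfaces unchanged.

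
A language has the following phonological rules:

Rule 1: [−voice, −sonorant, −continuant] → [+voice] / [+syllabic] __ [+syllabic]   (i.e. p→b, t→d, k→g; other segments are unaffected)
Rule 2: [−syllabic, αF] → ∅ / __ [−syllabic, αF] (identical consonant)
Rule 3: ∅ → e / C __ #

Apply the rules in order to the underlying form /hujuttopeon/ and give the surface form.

hujutobeone

Rule 1 (intervocalic voicing): /p/ is a voiceless stop between vowels /o/ and /e/, so it voices to [b]. /hujuttopeon/ → hujuttobeon.
Rule 2 (degemination): /tt/ is a geminate; the first /t/ deletes. /hujuttobeon/ → hujutobeon.
Rule 3 (final e-epenthesis): the form ends in the consonant /n/, so [e] is inserted word-finally. /hujutobeon/ → hujutobeone.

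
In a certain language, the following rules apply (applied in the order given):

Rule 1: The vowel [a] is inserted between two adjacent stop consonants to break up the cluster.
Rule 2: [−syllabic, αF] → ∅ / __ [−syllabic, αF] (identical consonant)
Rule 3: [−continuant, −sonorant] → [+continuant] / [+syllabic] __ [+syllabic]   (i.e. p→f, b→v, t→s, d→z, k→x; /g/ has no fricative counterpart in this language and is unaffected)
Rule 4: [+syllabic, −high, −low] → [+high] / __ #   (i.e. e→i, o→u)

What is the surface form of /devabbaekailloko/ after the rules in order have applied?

devavavaexailoxu

Rule 1 (stop-cluster a-epenthesis): /b/ and /b/ form a stop–stop cluster, so [a] is inserted between them. /devabbaekailloko/ → devababaekailloko.
Rule 2 (degemination): /ll/ is a geminate; the first /l/ deletes. /devababaekailloko/ → devababaekailoko.
Rule 3 (intervocalic spirantization): /b/ is a stop between vowels /a/ and /a/, so it spirantizes to the fricative [v]. /b/ is a stop between vowels /a/ and /a/, so it spirantizes to the fricative [v]. /k/ is a stop between vowels /e/ and /a/, so it spirantizes to the fricative [x]. /k/ is a stop between vowels /o/ and /o/, so it spirantizes to the fricative [x]. /devababaekailoko/ → devavavaexailoxo.
Rule 4 (final vowel raising): /o/ is a mid vowel in word-final position, so it raises to [u]. /devavavaexailoxo/ → devavavaexailoxu.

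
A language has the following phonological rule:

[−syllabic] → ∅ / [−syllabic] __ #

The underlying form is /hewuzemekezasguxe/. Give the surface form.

No segment of /hewuzemekezasguxe/ meets the structural description of the rule, so the form surfaces unchanged.

hewuzemekezasguxe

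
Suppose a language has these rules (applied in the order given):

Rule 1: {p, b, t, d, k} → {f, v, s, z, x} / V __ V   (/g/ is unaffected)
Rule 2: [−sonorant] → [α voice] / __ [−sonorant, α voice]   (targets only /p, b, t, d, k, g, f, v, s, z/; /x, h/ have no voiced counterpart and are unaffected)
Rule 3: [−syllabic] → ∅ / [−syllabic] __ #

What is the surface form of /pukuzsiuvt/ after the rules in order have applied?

puxussiuf

Rule 1 (intervocalic spirantization): /k/ is a stop between vowels /u/ and /u/, so it spirantizes to the fricative [x]. /pukuzsiuvt/ → puxuzsiuvt.
Rule 2 (regressive voicing assimilation): /z/ precedes the voiceless obstruent /s/, so it devoices to [s] by assimilation. /v/ precedes the voiceless obstruent /t/, so it devoices to [f] by assimilation. /puxuzsiuvt/ → puxussiuft.
Rule 3 (final cluster simplification): /t/ is the second consonant of a word-final cluster /ft/, so it deletes. /puxussiuft/ → puxussiuf.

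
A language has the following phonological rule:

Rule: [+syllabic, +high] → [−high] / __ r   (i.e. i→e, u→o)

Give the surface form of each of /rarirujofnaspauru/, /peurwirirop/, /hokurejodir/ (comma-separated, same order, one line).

/rarirujofnaspauru/: /i/ is a high vowel immediately before /r/, so it lowers to [e]. /u/ is a high vowel immediately before /r/, so it lowers to [o]. → [rarerujofnaspaoru].
/peurwirirop/: /u/ is a high vowel immediately before /r/, so it lowers to [o]. /i/ is a high vowel immediately before /r/, so it lowers to [e]. /i/ is a high vowel immediately before /r/, so it lowers to [e]. → [peorwererop].
/hokurejodir/: /u/ is a high vowel immediately before /r/, so it lowers to [o]. /i/ is a high vowel immediately before /r/, so it lowers to [e]. → [hokorejoder].

rarerujofnaspaoru, peorwererop, hokorejoder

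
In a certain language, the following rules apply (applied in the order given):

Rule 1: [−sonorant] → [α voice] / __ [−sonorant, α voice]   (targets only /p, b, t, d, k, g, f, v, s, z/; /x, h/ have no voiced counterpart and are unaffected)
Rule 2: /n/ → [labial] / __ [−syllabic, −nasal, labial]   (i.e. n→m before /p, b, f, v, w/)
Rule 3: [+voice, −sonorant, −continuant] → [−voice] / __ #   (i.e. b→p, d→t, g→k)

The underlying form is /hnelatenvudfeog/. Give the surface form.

Rule 1 (regressive voicing assimilation): /d/ precedes the voiceless obstruent /f/, so it devoices to [t] by assimilation. /hnelatenvudfeog/ → hnelatenvutfeog.
Rule 2 (nasal place assimilation): /n/ precedes the labial consonant /v/, so it assimilates in place to [m]. /hnelatenvutfeog/ → hnelatemvutfeog.
Rule 3 (final devoicing): /g/ is a voiced stop in word-final position, so it devoices to [k]. /hnelatemvutfeog/ → hnelatemvutfeok.

hnelatemvutfeok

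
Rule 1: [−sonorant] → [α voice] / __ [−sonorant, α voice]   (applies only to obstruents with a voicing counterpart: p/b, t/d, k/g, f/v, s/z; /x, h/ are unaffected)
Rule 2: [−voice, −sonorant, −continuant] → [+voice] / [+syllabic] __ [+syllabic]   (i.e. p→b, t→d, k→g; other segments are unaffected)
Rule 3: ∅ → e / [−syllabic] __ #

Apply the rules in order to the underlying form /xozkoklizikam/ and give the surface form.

Rule 1 (regressive voicing assimilation): /z/ precedes the voiceless obstruent /k/, so it devoices to [s] by assimilation. /xozkoklizikam/ → xoskoklizikam.
Rule 2 (intervocalic voicing): /k/ is a voiceless stop between vowels /i/ and /a/, so it voices to [g]. /xoskoklizikam/ → xoskoklizigam.
Rule 3 (final e-epenthesis): the form ends in the consonant /m/, so [e] is inserted word-finally. /xoskoklizigam/ → xoskoklizigame.

xoskoklizigame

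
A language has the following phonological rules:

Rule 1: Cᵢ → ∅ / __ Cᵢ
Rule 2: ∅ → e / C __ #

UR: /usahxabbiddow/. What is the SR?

Rule 1 (degemination): /bb/ is a geminate; the first /b/ deletes. /dd/ is a geminate; the first /d/ deletes. /usahxabbiddow/ → usahxabidow.
Rule 2 (final e-epenthesis): the form ends in the consonant /w/, so [e] is inserted word-finally. /usahxabidow/ → usahxabidowe.

usahxabidowe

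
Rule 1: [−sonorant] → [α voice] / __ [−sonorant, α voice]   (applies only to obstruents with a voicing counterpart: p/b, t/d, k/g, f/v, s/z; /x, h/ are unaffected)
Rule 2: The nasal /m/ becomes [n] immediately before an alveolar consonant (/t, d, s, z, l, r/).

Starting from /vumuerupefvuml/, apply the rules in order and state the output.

vumuerupevvunl

Rule 1 (regressive voicing assimilation): /f/ precedes the voiced obstruent /v/, so it voices to [v] by assimilation. /vumuerupefvuml/ → vumuerupevvuml.
Rule 2 (nasal place assimilation): /m/ precedes the alveolar consonant /l/, so it assimilates in place to [n]. /vumuerupevvuml/ → vumuerupevvunl.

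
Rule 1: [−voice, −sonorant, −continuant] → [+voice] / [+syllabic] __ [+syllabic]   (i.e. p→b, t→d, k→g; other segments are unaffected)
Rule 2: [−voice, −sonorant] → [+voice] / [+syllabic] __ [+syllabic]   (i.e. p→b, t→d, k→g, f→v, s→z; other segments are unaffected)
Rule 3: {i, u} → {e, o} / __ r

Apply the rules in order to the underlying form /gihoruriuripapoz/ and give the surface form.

Rule 1 (intervocalic voicing): /p/ is a voiceless stop between vowels /i/ and /a/, so it voices to [b]. /p/ is a voiceless stop between vowels /a/ and /o/, so it voices to [b]. /gihoruriuripapoz/ → gihoruriuribaboz.
Rule 2 (intervocalic voicing): no segment meets the environment; /gihoruriuribaboz/ is unchanged.
Rule 3 (pre-rhotic lowering): /u/ is a high vowel immediately before /r/, so it lowers to [o]. /u/ is a high vowel immediately before /r/, so it lowers to [o]. /gihoruriuribaboz/ → gihororioribaboz.

gihororioribaboz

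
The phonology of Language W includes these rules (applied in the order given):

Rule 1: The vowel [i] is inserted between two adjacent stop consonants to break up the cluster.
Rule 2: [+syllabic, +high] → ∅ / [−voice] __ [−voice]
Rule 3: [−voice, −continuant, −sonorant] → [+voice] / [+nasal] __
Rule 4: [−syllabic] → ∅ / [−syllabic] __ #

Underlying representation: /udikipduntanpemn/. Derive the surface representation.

udikpidundanbem

Rule 1 (stop-cluster i-epenthesis): /p/ and /d/ form a stop–stop cluster, so [i] is inserted between them. /udikipduntanpemn/ → udikipiduntanpemn.
Rule 2 (high vowel syncope): /i/ is a high vowel flanked by voiceless consonants /k/ and /p/, so it deletes. /udikipiduntanpemn/ → udikpiduntanpemn.
Rule 3 (post-nasal voicing): /t/ is a voiceless stop immediately after the nasal /n/, so it voices to [d]. /p/ is a voiceless stop immediately after the nasal /n/, so it voices to [b]. /udikpiduntanpemn/ → udikpidundanbemn.
Rule 4 (final cluster simplification): /n/ is the second consonant of a word-final cluster /mn/, so it deletes. /udikpidundanbemn/ → udikpidundanbem.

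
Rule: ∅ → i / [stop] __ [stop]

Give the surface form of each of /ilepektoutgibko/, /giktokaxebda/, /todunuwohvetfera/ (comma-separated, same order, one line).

ilepekitoutigibiko, gikitokaxebida, todunuwohvetfera

/ilepektoutgibko/: /k/ and /t/ form a stop–stop cluster, so [i] is inserted between them. /t/ and /g/ form a stop–stop cluster, so [i] is inserted between them. /b/ and /k/ form a stop–stop cluster, so [i] is inserted between them. → [ilepekitoutigibiko].
/giktokaxebda/: /k/ and /t/ form a stop–stop cluster, so [i] is inserted between them. /b/ and /d/ form a stop–stop cluster, so [i] is inserted between them. → [gikitokaxebida].
/todunuwohvetfera/: the rule's environment is not met; surfaces unchanged as [todunuwohvetfera].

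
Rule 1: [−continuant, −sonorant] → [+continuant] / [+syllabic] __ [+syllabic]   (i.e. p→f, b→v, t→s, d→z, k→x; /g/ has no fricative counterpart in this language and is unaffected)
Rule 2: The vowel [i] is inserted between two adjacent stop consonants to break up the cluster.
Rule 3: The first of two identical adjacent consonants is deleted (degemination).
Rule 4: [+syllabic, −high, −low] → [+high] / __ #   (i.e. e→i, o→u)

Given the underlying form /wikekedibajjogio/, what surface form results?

Rule 1 (intervocalic spirantization): /k/ is a stop between vowels /i/ and /e/, so it spirantizes to the fricative [x]. /k/ is a stop between vowels /e/ and /e/, so it spirantizes to the fricative [x]. /d/ is a stop between vowels /e/ and /i/, so it spirantizes to the fricative [z]. /b/ is a stop between vowels /i/ and /a/, so it spirantizes to the fricative [v]. /wikekedibajjogio/ → wixexezivajjogio.
Rule 2 (stop-cluster i-epenthesis): no segment meets the environment; /wixexezivajjogio/ is unchanged.
Rule 3 (degemination): /jj/ is a geminate; the first /j/ deletes. /wixexezivajjogio/ → wixexezivajogio.
Rule 4 (final vowel raising): /o/ is a mid vowel in word-final position, so it raises to [u]. /wixexezivajogio/ → wixexezivajogiu.

wixexezivajogiu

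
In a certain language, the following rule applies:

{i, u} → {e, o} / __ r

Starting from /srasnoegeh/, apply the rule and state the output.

srasnoegeh

No segment of /srasnoegeh/ meets the structural description of the rule, so the form surfaces unchanged.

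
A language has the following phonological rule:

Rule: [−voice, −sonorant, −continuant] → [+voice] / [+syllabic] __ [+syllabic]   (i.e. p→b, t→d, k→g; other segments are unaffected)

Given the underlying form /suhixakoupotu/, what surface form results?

suhixagoubodu

/k/ is a voiceless stop between vowels /a/ and /o/, so it voices to [g].
/p/ is a voiceless stop between vowels /u/ and /o/, so it voices to [b].
/t/ is a voiceless stop between vowels /o/ and /u/, so it voices to [d].
Surface form: [suhixagoubodu].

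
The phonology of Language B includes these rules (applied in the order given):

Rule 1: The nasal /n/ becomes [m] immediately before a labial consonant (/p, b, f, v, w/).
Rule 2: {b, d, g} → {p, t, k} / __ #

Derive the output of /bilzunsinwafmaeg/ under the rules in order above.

bilzunsimwafmaek

Rule 1 (nasal place assimilation): /n/ precedes the labial consonant /w/, so it assimilates in place to [m]. /bilzunsinwafmaeg/ → bilzunsimwafmaeg.
Rule 2 (final devoicing): /g/ is a voiced stop in word-final position, so it devoices to [k]. /bilzunsimwafmaeg/ → bilzunsimwafmaek.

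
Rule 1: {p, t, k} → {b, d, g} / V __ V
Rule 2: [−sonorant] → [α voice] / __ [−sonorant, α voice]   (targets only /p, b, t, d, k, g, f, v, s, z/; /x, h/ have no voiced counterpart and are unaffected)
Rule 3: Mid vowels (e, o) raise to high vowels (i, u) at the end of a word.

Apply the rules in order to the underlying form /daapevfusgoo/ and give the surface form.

Rule 1 (intervocalic voicing): /p/ is a voiceless stop between vowels /a/ and /e/, so it voices to [b]. /daapevfusgoo/ → daabevfusgoo.
Rule 2 (regressive voicing assimilation): /v/ precedes the voiceless obstruent /f/, so it devoices to [f] by assimilation. /s/ precedes the voiced obstruent /g/, so it voices to [z] by assimilation. /daabevfusgoo/ → daabeffuzgoo.
Rule 3 (final vowel raising): /o/ is a mid vowel in word-final position, so it raises to [u]. /daabeffuzgoo/ → daabeffuzgou.

daabeffuzgou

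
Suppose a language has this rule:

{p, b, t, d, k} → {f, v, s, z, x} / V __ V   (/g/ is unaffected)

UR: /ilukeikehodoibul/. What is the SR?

/k/ is a stop between vowels /u/ and /e/, so it spirantizes to the fricative [x].
/k/ is a stop between vowels /i/ and /e/, so it spirantizes to the fricative [x].
/d/ is a stop between vowels /o/ and /o/, so it spirantizes to the fricative [z].
/b/ is a stop between vowels /i/ and /u/, so it spirantizes to the fricative [v].
Surface form: [iluxeixehozoivul].

iluxeixehozoivul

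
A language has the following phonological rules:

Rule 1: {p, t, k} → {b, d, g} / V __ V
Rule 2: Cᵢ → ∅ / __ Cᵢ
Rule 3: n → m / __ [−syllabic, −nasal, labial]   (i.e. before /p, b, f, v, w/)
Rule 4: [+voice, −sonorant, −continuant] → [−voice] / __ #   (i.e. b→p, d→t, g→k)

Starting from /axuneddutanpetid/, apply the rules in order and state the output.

axunedudampedit

Rule 1 (intervocalic voicing): /t/ is a voiceless stop between vowels /u/ and /a/, so it voices to [d]. /t/ is a voiceless stop between vowels /e/ and /i/, so it voices to [d]. /axuneddutanpetid/ → axuneddudanpedid.
Rule 2 (degemination): /dd/ is a geminate; the first /d/ deletes. /axuneddudanpedid/ → axunedudanpedid.
Rule 3 (nasal place assimilation): /n/ precedes the labial consonant /p/, so it assimilates in place to [m]. /axunedudanpedid/ → axunedudampedid.
Rule 4 (final devoicing): /d/ is a voiced stop in word-final position, so it devoices to [t]. /axunedudampedid/ → axunedudampedit.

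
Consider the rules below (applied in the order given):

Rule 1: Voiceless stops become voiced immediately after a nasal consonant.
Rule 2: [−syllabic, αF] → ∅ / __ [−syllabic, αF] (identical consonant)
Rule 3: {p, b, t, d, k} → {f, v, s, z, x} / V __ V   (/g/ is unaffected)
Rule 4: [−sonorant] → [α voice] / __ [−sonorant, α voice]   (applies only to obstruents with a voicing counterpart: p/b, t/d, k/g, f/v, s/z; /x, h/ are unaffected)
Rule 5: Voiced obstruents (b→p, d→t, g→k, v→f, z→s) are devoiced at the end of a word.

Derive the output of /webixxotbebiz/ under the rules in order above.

Rule 1 (post-nasal voicing): no segment meets the environment; /webixxotbebiz/ is unchanged.
Rule 2 (degemination): /xx/ is a geminate; the first /x/ deletes. /webixxotbebiz/ → webixotbebiz.
Rule 3 (intervocalic spirantization): /b/ is a stop between vowels /e/ and /i/, so it spirantizes to the fricative [v]. /b/ is a stop between vowels /e/ and /i/, so it spirantizes to the fricative [v]. /webixotbebiz/ → wevixotbeviz.
Rule 4 (regressive voicing assimilation): /t/ precedes the voiced obstruent /b/, so it voices to [d] by assimilation. /wevixotbeviz/ → wevixodbeviz.
Rule 5 (final devoicing): /z/ is a voiced obstruent in word-final position, so it devoices to [s]. /wevixodbeviz/ → wevixodbevis.

wevixodbevis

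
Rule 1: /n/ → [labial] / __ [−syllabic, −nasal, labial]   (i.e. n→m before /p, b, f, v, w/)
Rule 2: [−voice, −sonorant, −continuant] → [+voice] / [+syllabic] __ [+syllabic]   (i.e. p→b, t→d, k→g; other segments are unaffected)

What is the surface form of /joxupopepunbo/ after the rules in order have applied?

joxubobebumbo

Rule 1 (nasal place assimilation): /n/ precedes the labial consonant /b/, so it assimilates in place to [m]. /joxupopepunbo/ → joxupopepumbo.
Rule 2 (intervocalic voicing): /p/ is a voiceless stop between vowels /u/ and /o/, so it voices to [b]. /p/ is a voiceless stop between vowels /o/ and /e/, so it voices to [b]. /p/ is a voiceless stop between vowels /e/ and /u/, so it voices to [b]. /joxupopepumbo/ → joxubobebumbo.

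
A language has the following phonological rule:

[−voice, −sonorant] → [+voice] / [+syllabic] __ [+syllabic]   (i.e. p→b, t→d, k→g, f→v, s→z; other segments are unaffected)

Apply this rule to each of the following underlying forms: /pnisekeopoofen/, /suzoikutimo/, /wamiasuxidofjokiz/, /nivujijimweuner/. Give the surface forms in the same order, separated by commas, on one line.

pnizegeobooven, suzoigudimo, wamiazuxidofjogiz, nivujijimweuner

/pnisekeopoofen/: /s/ is a voiceless obstruent between vowels /i/ and /e/, so it voices to [z]. /k/ is a voiceless obstruent between vowels /e/ and /e/, so it voices to [g]. /p/ is a voiceless obstruent between vowels /o/ and /o/, so it voices to [b]. /f/ is a voiceless obstruent between vowels /o/ and /e/, so it voices to [v]. → [pnizegeobooven].
/suzoikutimo/: /k/ is a voiceless obstruent between vowels /i/ and /u/, so it voices to [g]. /t/ is a voiceless obstruent between vowels /u/ and /i/, so it voices to [d]. → [suzoigudimo].
/wamiasuxidofjokiz/: /s/ is a voiceless obstruent between vowels /a/ and /u/, so it voices to [z]. /k/ is a voiceless obstruent between vowels /o/ and /i/, so it voices to [g]. → [wamiazuxidofjogiz].
/nivujijimweuner/: the rule's environment is not met; surfaces unchanged as [nivujijimweuner].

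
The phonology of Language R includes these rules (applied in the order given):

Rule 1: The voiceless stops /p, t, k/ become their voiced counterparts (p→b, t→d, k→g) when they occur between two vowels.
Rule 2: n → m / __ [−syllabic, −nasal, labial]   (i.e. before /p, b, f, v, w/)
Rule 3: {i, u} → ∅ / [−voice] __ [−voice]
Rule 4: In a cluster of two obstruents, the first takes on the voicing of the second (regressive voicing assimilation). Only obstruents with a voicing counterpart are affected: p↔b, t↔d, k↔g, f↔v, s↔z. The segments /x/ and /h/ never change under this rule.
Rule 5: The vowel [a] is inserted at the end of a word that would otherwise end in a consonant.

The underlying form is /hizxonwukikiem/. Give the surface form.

Rule 1 (intervocalic voicing): /k/ is a voiceless stop between vowels /u/ and /i/, so it voices to [g]. /k/ is a voiceless stop between vowels /i/ and /i/, so it voices to [g]. /hizxonwukikiem/ → hizxonwugigiem.
Rule 2 (nasal place assimilation): /n/ precedes the labial consonant /w/, so it assimilates in place to [m]. /hizxonwugigiem/ → hizxomwugigiem.
Rule 3 (high vowel syncope): no segment meets the environment; /hizxomwugigiem/ is unchanged.
Rule 4 (regressive voicing assimilation): /z/ precedes the voiceless obstruent /x/, so it devoices to [s] by assimilation. /hizxomwugigiem/ → hisxomwugigiem.
Rule 5 (final a-epenthesis): the form ends in the consonant /m/, so [a] is inserted word-finally. /hisxomwugigiem/ → hisxomwugigiema.

hisxomwugigiema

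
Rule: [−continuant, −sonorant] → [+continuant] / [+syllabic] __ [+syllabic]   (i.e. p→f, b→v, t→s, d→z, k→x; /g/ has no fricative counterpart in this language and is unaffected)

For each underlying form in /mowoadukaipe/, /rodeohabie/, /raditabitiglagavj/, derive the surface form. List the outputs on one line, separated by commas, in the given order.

mowoazuxaife, rozeohavie, razisavisiglagavj

/mowoadukaipe/: /d/ is a stop between vowels /a/ and /u/, so it spirantizes to the fricative [z]. /k/ is a stop between vowels /u/ and /a/, so it spirantizes to the fricative [x]. /p/ is a stop between vowels /i/ and /e/, so it spirantizes to the fricative [f]. → [mowoazuxaife].
/rodeohabie/: /d/ is a stop between vowels /o/ and /e/, so it spirantizes to the fricative [z]. /b/ is a stop between vowels /a/ and /i/, so it spirantizes to the fricative [v]. → [rozeohavie].
/raditabitiglagavj/: /d/ is a stop between vowels /a/ and /i/, so it spirantizes to the fricative [z]. /t/ is a stop between vowels /i/ and /a/, so it spirantizes to the fricative [s]. /b/ is a stop between vowels /a/ and /i/, so it spirantizes to the fricative [v]. /t/ is a stop between vowels /i/ and /i/, so it spirantizes to the fricative [s]. → [razisavisiglagavj].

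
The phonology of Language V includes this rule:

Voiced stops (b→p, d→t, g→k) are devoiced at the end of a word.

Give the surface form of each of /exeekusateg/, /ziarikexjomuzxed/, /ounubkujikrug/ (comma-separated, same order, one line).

/exeekusateg/: /g/ is a voiced stop in word-final position, so it devoices to [k]. → [exeekusatek].
/ziarikexjomuzxed/: /d/ is a voiced stop in word-final position, so it devoices to [t]. → [ziarikexjomuzxet].
/ounubkujikrug/: /g/ is a voiced stop in word-final position, so it devoices to [k]. → [ounubkujikruk].

exeekusatek, ziarikexjomuzxet, ounubkujikruk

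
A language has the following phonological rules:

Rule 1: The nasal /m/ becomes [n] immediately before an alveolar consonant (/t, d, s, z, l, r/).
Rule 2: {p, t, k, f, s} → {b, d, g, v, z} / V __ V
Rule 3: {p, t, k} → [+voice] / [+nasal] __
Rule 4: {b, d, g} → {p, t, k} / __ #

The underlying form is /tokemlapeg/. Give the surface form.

togenlabek

Rule 1 (nasal place assimilation): /m/ precedes the alveolar consonant /l/, so it assimilates in place to [n]. /tokemlapeg/ → tokenlapeg.
Rule 2 (intervocalic voicing): /k/ is a voiceless obstruent between vowels /o/ and /e/, so it voices to [g]. /p/ is a voiceless obstruent between vowels /a/ and /e/, so it voices to [b]. /tokenlapeg/ → togenlabeg.
Rule 3 (post-nasal voicing): no segment meets the environment; /togenlabeg/ is unchanged.
Rule 4 (final devoicing): /g/ is a voiced stop in word-final position, so it devoices to [k]. /togenlabeg/ → togenlabek.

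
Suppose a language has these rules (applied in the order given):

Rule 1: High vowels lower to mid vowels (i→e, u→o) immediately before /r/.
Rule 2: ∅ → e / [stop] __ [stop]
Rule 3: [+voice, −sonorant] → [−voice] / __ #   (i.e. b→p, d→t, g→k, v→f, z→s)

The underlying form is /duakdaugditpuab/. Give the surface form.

duakedaugeditepuap

Rule 1 (pre-rhotic lowering): no segment meets the environment; /duakdaugditpuab/ is unchanged.
Rule 2 (stop-cluster e-epenthesis): /k/ and /d/ form a stop–stop cluster, so [e] is inserted between them. /g/ and /d/ form a stop–stop cluster, so [e] is inserted between them. /t/ and /p/ form a stop–stop cluster, so [e] is inserted between them. /duakdaugditpuab/ → duakedaugeditepuab.
Rule 3 (final devoicing): /b/ is a voiced obstruent in word-final position, so it devoices to [p]. /duakedaugeditepuab/ → duakedaugeditepuap.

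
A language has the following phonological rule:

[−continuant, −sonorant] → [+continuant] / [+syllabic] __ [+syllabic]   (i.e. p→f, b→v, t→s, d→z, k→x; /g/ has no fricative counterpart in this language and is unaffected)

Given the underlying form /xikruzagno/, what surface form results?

No segment of /xikruzagno/ meets the structural description of the rule, so the form surfaces unchanged.

xikruzagno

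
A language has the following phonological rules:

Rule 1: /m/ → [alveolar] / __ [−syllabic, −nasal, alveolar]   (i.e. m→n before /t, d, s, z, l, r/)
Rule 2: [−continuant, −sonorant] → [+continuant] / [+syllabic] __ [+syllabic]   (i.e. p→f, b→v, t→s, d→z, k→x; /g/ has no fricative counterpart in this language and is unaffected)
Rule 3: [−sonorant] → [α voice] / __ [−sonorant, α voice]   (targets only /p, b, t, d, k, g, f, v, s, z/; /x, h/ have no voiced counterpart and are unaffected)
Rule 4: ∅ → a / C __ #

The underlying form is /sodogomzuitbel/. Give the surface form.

sozogonzuidbela

Rule 1 (nasal place assimilation): /m/ precedes the alveolar consonant /z/, so it assimilates in place to [n]. /sodogomzuitbel/ → sodogonzuitbel.
Rule 2 (intervocalic spirantization): /d/ is a stop between vowels /o/ and /o/, so it spirantizes to the fricative [z]. /sodogonzuitbel/ → sozogonzuitbel.
Rule 3 (regressive voicing assimilation): /t/ precedes the voiced obstruent /b/, so it voices to [d] by assimilation. /sozogonzuitbel/ → sozogonzuidbel.
Rule 4 (final a-epenthesis): the form ends in the consonant /l/, so [a] is inserted word-finally. /sozogonzuidbel/ → sozogonzuidbela.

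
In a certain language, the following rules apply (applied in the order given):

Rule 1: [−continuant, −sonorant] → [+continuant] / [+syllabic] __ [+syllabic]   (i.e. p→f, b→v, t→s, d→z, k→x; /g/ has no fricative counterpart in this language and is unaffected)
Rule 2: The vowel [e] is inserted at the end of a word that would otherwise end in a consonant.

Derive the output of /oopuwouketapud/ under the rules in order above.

oofuwouxesafude

Rule 1 (intervocalic spirantization): /p/ is a stop between vowels /o/ and /u/, so it spirantizes to the fricative [f]. /k/ is a stop between vowels /u/ and /e/, so it spirantizes to the fricative [x]. /t/ is a stop between vowels /e/ and /a/, so it spirantizes to the fricative [s]. /p/ is a stop between vowels /a/ and /u/, so it spirantizes to the fricative [f]. /oopuwouketapud/ → oofuwouxesafud.
Rule 2 (final e-epenthesis): the form ends in the consonant /d/, so [e] is inserted word-finally. /oofuwouxesafud/ → oofuwouxesafude.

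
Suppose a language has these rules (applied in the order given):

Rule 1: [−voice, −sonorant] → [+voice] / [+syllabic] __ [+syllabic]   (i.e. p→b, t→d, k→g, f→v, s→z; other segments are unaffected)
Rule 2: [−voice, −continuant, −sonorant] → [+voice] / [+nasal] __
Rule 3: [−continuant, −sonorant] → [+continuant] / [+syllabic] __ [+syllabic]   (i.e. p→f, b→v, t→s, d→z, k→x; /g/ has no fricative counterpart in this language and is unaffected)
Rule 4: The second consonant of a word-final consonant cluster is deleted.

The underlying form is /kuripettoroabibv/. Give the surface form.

Rule 1 (intervocalic voicing): /p/ is a voiceless obstruent between vowels /i/ and /e/, so it voices to [b]. /kuripettoroabibv/ → kuribettoroabibv.
Rule 2 (post-nasal voicing): no segment meets the environment; /kuribettoroabibv/ is unchanged.
Rule 3 (intervocalic spirantization): /b/ is a stop between vowels /i/ and /e/, so it spirantizes to the fricative [v]. /b/ is a stop between vowels /a/ and /i/, so it spirantizes to the fricative [v]. /kuribettoroabibv/ → kurivettoroavibv.
Rule 4 (final cluster simplification): /v/ is the second consonant of a word-final cluster /bv/, so it deletes. /kurivettoroavibv/ → kurivettoroavib.

kurivettoroavib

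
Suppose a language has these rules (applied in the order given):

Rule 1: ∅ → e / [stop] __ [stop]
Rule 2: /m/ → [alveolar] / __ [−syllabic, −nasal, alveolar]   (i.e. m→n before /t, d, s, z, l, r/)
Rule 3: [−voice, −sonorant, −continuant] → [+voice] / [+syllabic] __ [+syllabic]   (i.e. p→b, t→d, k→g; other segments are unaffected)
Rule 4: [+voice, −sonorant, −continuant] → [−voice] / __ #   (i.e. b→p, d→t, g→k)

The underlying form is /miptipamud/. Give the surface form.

Rule 1 (stop-cluster e-epenthesis): /p/ and /t/ form a stop–stop cluster, so [e] is inserted between them. /miptipamud/ → mipetipamud.
Rule 2 (nasal place assimilation): no segment meets the environment; /mipetipamud/ is unchanged.
Rule 3 (intervocalic voicing): /p/ is a voiceless stop between vowels /i/ and /e/, so it voices to [b]. /t/ is a voiceless stop between vowels /e/ and /i/, so it voices to [d]. /p/ is a voiceless stop between vowels /i/ and /a/, so it voices to [b]. /mipetipamud/ → mibedibamud.
Rule 4 (final devoicing): /d/ is a voiced stop in word-final position, so it devoices to [t]. /mibedibamud/ → mibedibamut.

mibedibamut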